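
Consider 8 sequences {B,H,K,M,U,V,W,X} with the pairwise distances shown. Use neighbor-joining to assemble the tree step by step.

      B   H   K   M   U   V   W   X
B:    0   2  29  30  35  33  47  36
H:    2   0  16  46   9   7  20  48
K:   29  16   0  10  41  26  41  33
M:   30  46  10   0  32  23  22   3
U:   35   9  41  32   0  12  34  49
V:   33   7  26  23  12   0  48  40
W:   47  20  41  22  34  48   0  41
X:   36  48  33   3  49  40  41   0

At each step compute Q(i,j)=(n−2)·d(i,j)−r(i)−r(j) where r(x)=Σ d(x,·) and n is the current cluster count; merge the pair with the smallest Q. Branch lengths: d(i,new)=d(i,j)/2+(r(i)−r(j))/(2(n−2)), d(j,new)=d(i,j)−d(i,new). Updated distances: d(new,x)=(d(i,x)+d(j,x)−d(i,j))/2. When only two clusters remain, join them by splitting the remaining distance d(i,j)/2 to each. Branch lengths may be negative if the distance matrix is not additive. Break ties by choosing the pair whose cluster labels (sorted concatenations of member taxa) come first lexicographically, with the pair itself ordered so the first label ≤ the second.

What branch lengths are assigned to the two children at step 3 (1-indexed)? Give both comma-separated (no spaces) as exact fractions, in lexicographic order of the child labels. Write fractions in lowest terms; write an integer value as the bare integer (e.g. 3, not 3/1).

25/4,23/4

step 1: merge (M,X) at d=3, Q=-398; branch lengths M→-11/2, X→17/2; new cluster MX
  updated: d(B,MX)=63/2, d(H,MX)=91/2, d(K,MX)=20, d(MX,U)=39, d(MX,V)=30, d(MX,W)=30
step 2: merge (K,MX) at d=20, Q=-269; branch lengths K→77/10, MX→123/10; new cluster KMX
  updated: d(B,KMX)=81/4, d(H,KMX)=83/4, d(KMX,U)=30, d(KMX,V)=18, d(KMX,W)=51/2
step 3: merge (U,V) at d=12, Q=-190; branch lengths U→25/4, V→23/4; new cluster UV
  updated: d(B,UV)=28, d(H,UV)=2, d(KMX,UV)=18, d(UV,W)=35
step 4: merge (B,H) at d=2, Q=-136; branch lengths B→39/4, H→-31/4; new cluster BH
  updated: d(BH,KMX)=39/2, d(BH,UV)=14, d(BH,W)=65/2
step 5: merge (BH,UV) at d=14, Q=-105; branch lengths BH→27/4, UV→29/4; new cluster BHUV
  updated: d(BHUV,KMX)=47/4, d(BHUV,W)=107/4
step 6: merge (BHUV,KMX) at d=47/4, Q=-64; branch lengths BHUV→13/2, KMX→21/4; new cluster BHKMUVX
  updated: d(BHKMUVX,W)=81/4
step 7: merge (BHKMUVX,W) at d=81/4; branch lengths BHKMUVX→81/8, W→81/8; new cluster BHKMUVWX
final tree: ((((B:39/4,H:-31/4):27/4,(U:25/4,V:23/4):29/4):13/2,(K:77/10,(M:-11/2,X:17/2):123/10):21/4):81/8,W:81/8)
total length: 83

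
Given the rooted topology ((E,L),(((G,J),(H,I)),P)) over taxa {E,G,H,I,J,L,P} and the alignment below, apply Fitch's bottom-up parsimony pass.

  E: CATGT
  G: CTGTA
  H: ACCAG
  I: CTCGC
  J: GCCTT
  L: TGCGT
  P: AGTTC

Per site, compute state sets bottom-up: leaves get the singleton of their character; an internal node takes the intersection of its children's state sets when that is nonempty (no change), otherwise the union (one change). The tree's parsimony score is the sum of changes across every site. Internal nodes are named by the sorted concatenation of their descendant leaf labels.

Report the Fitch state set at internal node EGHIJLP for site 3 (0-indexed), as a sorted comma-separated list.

site 0, node EL: E={C} ∪ L={T} → {C,T} (+1)
site 0, node GJ: G={C} ∪ J={G} → {C,G} (+1)
site 0, node HI: H={A} ∪ I={C} → {A,C} (+1)
site 0, node GHIJ: GJ={C,G} ∩ HI={A,C} → {C} (+0)
site 0, node GHIJP: GHIJ={C} ∪ P={A} → {A,C} (+1)
site 0, node EGHIJLP: EL={C,T} ∩ GHIJP={A,C} → {C} (+0)
site 1, node EL: E={A} ∪ L={G} → {A,G} (+1)
site 1, node GJ: G={T} ∪ J={C} → {C,T} (+1)
site 1, node HI: H={C} ∪ I={T} → {C,T} (+1)
site 1, node GHIJ: GJ={C,T} ∩ HI={C,T} → {C,T} (+0)
site 1, node GHIJP: GHIJ={C,T} ∪ P={G} → {C,G,T} (+1)
site 1, node EGHIJLP: EL={A,G} ∩ GHIJP={C,G,T} → {G} (+0)
site 2, node EL: E={T} ∪ L={C} → {C,T} (+1)
site 2, node GJ: G={G} ∪ J={C} → {C,G} (+1)
site 2, node HI: H={C} ∩ I={C} → {C} (+0)
site 2, node GHIJ: GJ={C,G} ∩ HI={C} → {C} (+0)
site 2, node GHIJP: GHIJ={C} ∪ P={T} → {C,T} (+1)
site 2, node EGHIJLP: EL={C,T} ∩ GHIJP={C,T} → {C,T} (+0)
site 3, node EL: E={G} ∩ L={G} → {G} (+0)
site 3, node GJ: G={T} ∩ J={T} → {T} (+0)
site 3, node HI: H={A} ∪ I={G} → {A,G} (+1)
site 3, node GHIJ: GJ={T} ∪ HI={A,G} → {A,G,T} (+1)
site 3, node GHIJP: GHIJ={A,G,T} ∩ P={T} → {T} (+0)
site 3, node EGHIJLP: EL={G} ∪ GHIJP={T} → {G,T} (+1)
site 4, node EL: E={T} ∩ L={T} → {T} (+0)
site 4, node GJ: G={A} ∪ J={T} → {A,T} (+1)
site 4, node HI: H={G} ∪ I={C} → {C,G} (+1)
site 4, node GHIJ: GJ={A,T} ∪ HI={C,G} → {A,C,G,T} (+1)
site 4, node GHIJP: GHIJ={A,C,G,T} ∩ P={C} → {C} (+0)
site 4, node EGHIJLP: EL={T} ∪ GHIJP={C} → {C,T} (+1)
per-site changes: [4, 4, 3, 3, 4]; total = 18

G,T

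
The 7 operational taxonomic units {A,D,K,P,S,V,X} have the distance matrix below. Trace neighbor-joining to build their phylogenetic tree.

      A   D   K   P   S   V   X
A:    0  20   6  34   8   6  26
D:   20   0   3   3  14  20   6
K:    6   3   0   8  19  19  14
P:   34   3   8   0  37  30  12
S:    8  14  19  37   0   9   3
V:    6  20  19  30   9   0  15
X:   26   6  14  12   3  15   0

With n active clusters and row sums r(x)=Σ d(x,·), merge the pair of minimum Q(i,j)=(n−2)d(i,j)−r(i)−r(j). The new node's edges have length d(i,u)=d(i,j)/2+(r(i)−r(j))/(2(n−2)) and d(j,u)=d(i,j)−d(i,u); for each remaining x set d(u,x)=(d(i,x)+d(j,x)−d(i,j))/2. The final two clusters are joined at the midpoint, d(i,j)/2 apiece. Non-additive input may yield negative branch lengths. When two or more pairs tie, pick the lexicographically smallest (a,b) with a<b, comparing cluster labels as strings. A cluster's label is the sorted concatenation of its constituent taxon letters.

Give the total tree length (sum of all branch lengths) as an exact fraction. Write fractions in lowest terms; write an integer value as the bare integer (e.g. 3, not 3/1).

67/2

1. join D+P (d=3, Q=-175) ⇒ DP; edges |D|=-43/10, |P|=73/10
  updated: d(A,DP)=51/2, d(DP,K)=4, d(DP,S)=24, d(DP,V)=47/2, d(DP,X)=15/2
2. join DP+K (d=4, Q=-261/2) ⇒ DKP; edges |DP|=77/16, |K|=-13/16
  updated: d(A,DKP)=55/4, d(DKP,S)=39/2, d(DKP,V)=77/4, d(DKP,X)=35/4
3. join DKP+X (d=35/4, Q=-351/4) ⇒ DKPX; edges |DKP|=139/24, |X|=71/24
  updated: d(A,DKPX)=31/2, d(DKPX,S)=55/8, d(DKPX,V)=51/4
4. join A+V (d=6, Q=-181/4) ⇒ AV; edges |A|=55/16, |V|=41/16
  updated: d(AV,DKPX)=89/8, d(AV,S)=11/2
5. join AV+DKPX (d=89/8, Q=-47/2) ⇒ ADKPVX; edges |AV|=39/8, |DKPX|=25/4
  updated: d(ADKPVX,S)=5/8
6. join ADKPVX+S (d=5/8) ⇒ ADKPSVX; edges |ADKPVX|=5/16, |S|=5/16
final tree: (((A:55/16,V:41/16):39/8,(((D:-43/10,P:73/10):77/16,K:-13/16):139/24,X:71/24):25/4):5/16,S:5/16)
total length: 67/2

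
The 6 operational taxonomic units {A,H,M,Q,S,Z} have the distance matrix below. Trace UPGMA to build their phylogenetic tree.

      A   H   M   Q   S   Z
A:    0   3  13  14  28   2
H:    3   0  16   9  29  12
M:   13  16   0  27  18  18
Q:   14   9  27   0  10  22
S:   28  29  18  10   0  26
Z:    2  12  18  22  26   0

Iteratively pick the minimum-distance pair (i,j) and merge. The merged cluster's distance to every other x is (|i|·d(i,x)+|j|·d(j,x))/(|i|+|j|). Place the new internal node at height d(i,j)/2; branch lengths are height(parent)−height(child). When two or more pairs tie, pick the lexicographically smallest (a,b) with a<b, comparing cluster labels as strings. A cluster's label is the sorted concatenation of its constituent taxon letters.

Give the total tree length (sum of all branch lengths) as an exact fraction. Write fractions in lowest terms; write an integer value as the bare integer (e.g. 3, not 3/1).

941/24

iteration 1: select A,Z (d=2); attach at lengths (1, 1); label the merged cluster AZ
  updated: d(AZ,H)=15/2, d(AZ,M)=31/2, d(AZ,Q)=18, d(AZ,S)=27
iteration 2: select AZ,H (d=15/2); attach at lengths (11/4, 15/4); label the merged cluster AHZ
  updated: d(AHZ,M)=47/3, d(AHZ,Q)=15, d(AHZ,S)=83/3
iteration 3: select Q,S (d=10); attach at lengths (5, 5); label the merged cluster QS
  updated: d(AHZ,QS)=64/3, d(M,QS)=45/2
iteration 4: select AHZ,M (d=47/3); attach at lengths (49/12, 47/6); label the merged cluster AHMZ
  updated: d(AHMZ,QS)=173/8
iteration 5: select AHMZ,QS (d=173/8); attach at lengths (143/48, 93/16); label the merged cluster AHMQSZ
final tree: ((((A:1,Z:1):11/4,H:15/4):49/12,M:47/6):143/48,(Q:5,S:5):93/16)
total length: 941/24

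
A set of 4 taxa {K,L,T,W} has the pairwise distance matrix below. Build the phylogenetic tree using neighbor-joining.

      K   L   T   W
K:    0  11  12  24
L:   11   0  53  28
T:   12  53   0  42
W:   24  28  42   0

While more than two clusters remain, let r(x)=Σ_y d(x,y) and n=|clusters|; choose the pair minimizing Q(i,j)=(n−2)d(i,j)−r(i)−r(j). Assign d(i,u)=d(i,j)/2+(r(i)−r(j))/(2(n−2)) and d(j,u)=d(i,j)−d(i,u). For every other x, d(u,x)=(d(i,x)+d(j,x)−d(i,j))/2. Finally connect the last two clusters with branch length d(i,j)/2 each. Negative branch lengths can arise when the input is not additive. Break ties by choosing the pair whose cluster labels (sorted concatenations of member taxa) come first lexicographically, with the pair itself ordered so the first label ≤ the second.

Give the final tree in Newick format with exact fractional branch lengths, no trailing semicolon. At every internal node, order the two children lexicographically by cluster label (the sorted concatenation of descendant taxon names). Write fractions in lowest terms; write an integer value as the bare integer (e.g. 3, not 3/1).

(((K:-9,T:21):25/2,L:27/2):29/4,W:29/4)

iteration 1: select K,T (d=12, Q=-130); attach at lengths (-9, 21); label the merged cluster KT
  updated: d(KT,L)=26, d(KT,W)=27
iteration 2: select KT,L (d=26, Q=-81); attach at lengths (25/2, 27/2); label the merged cluster KLT
  updated: d(KLT,W)=29/2
iteration 3: select KLT,W (d=29/2); attach at lengths (29/4, 29/4); label the merged cluster KLTW
final tree: (((K:-9,T:21):25/2,L:27/2):29/4,W:29/4)
total length: 105/2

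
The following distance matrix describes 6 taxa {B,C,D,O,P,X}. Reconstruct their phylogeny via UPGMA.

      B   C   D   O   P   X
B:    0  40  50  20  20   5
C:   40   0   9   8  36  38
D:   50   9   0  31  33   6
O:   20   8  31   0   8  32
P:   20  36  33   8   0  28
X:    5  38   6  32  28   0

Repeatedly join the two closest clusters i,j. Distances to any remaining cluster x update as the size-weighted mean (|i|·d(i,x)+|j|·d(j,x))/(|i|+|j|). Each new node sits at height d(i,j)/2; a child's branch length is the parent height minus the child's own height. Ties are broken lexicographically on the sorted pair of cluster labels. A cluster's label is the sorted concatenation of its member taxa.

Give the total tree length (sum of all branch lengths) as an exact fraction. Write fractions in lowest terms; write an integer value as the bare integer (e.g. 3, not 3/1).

1039/18

step 1: merge (B,X) at d=5; branch lengths B→5/2, X→5/2; new cluster BX
  updated: d(BX,C)=39, d(BX,D)=28, d(BX,O)=26, d(BX,P)=24
step 2: merge (C,O) at d=8; branch lengths C→4, O→4; new cluster CO
  updated: d(BX,CO)=65/2, d(CO,D)=20, d(CO,P)=22
step 3: merge (CO,D) at d=20; branch lengths CO→6, D→10; new cluster CDO
  updated: d(BX,CDO)=31, d(CDO,P)=77/3
step 4: merge (BX,P) at d=24; branch lengths BX→19/2, P→12; new cluster BPX
  updated: d(BPX,CDO)=263/9
step 5: merge (BPX,CDO) at d=263/9; branch lengths BPX→47/18, CDO→83/18; new cluster BCDOPX
final tree: (((B:5/2,X:5/2):19/2,P:12):47/18,((C:4,O:4):6,D:10):83/18)
total length: 1039/18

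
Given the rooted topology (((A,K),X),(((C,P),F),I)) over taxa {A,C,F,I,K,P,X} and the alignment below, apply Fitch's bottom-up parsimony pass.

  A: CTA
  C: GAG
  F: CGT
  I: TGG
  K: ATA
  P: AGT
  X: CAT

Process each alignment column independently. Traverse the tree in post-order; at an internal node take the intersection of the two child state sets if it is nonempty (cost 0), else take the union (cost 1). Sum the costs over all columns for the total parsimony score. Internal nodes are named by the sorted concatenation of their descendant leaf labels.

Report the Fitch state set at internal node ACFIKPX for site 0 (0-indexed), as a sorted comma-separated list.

AK@0: {C} ∪ {A} = {A,C} (union, +1)
AKX@0: {A,C} ∩ {C} = {C} (intersection, +0)
CP@0: {G} ∪ {A} = {A,G} (union, +1)
CFP@0: {A,G} ∪ {C} = {A,C,G} (union, +1)
CFIP@0: {A,C,G} ∪ {T} = {A,C,G,T} (union, +1)
ACFIKPX@0: {C} ∩ {A,C,G,T} = {C} (intersection, +0)
AK@1: {T} ∩ {T} = {T} (intersection, +0)
AKX@1: {T} ∪ {A} = {A,T} (union, +1)
CP@1: {A} ∪ {G} = {A,G} (union, +1)
CFP@1: {A,G} ∩ {G} = {G} (intersection, +0)
CFIP@1: {G} ∩ {G} = {G} (intersection, +0)
ACFIKPX@1: {A,T} ∪ {G} = {A,G,T} (union, +1)
AK@2: {A} ∩ {A} = {A} (intersection, +0)
AKX@2: {A} ∪ {T} = {A,T} (union, +1)
CP@2: {G} ∪ {T} = {G,T} (union, +1)
CFP@2: {G,T} ∩ {T} = {T} (intersection, +0)
CFIP@2: {T} ∪ {G} = {G,T} (union, +1)
ACFIKPX@2: {A,T} ∩ {G,T} = {T} (intersection, +0)
per-site changes: [4, 3, 3]; total = 10

C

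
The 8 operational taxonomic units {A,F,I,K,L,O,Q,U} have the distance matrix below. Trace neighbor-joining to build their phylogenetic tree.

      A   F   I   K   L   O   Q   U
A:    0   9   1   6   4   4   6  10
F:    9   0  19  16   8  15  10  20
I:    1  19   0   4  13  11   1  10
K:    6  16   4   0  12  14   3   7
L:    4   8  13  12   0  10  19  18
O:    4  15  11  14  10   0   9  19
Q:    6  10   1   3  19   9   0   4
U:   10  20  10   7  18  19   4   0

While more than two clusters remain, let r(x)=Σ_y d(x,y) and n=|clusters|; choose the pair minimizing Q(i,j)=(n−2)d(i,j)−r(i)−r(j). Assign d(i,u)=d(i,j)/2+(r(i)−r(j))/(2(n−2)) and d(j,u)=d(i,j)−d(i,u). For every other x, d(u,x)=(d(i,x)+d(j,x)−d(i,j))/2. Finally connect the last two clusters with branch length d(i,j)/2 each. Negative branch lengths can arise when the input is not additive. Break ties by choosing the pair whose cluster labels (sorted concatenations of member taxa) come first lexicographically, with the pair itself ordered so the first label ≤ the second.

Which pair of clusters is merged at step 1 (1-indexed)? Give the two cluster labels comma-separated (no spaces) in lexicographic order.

1. join F+L (d=8, Q=-133) ⇒ FL; edges |F|=61/12, |L|=35/12
  updated: d(A,FL)=5/2, d(FL,I)=12, d(FL,K)=10, d(FL,O)=17/2, d(FL,Q)=21/2, d(FL,U)=15
2. join FL+O (d=17/2, Q=-163/2) ⇒ FLO; edges |FL|=71/20, |O|=99/20
  updated: d(A,FLO)=-1, d(FLO,I)=29/4, d(FLO,K)=31/4, d(FLO,Q)=11/2, d(FLO,U)=51/4
3. join A+FLO (d=-1, Q=-233/4) ⇒ AFLO; edges |A|=-57/32, |FLO|=25/32
  updated: d(AFLO,I)=37/8, d(AFLO,K)=59/8, d(AFLO,Q)=25/4, d(AFLO,U)=95/8
4. join AFLO+I (d=37/8, Q=-287/8) ⇒ AFILO; edges |AFLO|=65/16, |I|=9/16
  updated: d(AFILO,K)=27/8, d(AFILO,Q)=21/16, d(AFILO,U)=69/8
5. join AFILO+K (d=27/8, Q=-319/16) ⇒ AFIKLO; edges |AFILO|=107/64, |K|=109/64
  updated: d(AFIKLO,Q)=15/32, d(AFIKLO,U)=49/8
6. join AFIKLO+Q (d=15/32, Q=-339/32) ⇒ AFIKLOQ; edges |AFIKLO|=83/64, |Q|=-53/64
  updated: d(AFIKLOQ,U)=309/64
7. join AFIKLOQ+U (d=309/64) ⇒ AFIKLOQU; edges |AFIKLOQ|=309/128, |U|=309/128
final tree: (((((A:-57/32,((F:61/12,L:35/12):71/20,O:99/20):25/32):65/16,I:9/16):107/64,K:109/64):83/64,Q:-53/64):309/128,U:309/128)
total length: 1843/64

F,L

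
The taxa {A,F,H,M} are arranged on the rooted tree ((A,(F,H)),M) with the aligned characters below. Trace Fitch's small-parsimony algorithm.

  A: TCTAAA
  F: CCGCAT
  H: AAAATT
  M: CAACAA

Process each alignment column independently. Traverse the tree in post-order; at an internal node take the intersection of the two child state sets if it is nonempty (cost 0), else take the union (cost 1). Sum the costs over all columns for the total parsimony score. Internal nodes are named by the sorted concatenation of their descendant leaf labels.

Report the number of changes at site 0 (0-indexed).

site 0, node FH: F={C} ∪ H={A} → {A,C} (+1)
site 0, node AFH: A={T} ∪ FH={A,C} → {A,C,T} (+1)
site 0, node AFHM: AFH={A,C,T} ∩ M={C} → {C} (+0)
site 1, node FH: F={C} ∪ H={A} → {A,C} (+1)
site 1, node AFH: A={C} ∩ FH={A,C} → {C} (+0)
site 1, node AFHM: AFH={C} ∪ M={A} → {A,C} (+1)
site 2, node FH: F={G} ∪ H={A} → {A,G} (+1)
site 2, node AFH: A={T} ∪ FH={A,G} → {A,G,T} (+1)
site 2, node AFHM: AFH={A,G,T} ∩ M={A} → {A} (+0)
site 3, node FH: F={C} ∪ H={A} → {A,C} (+1)
site 3, node AFH: A={A} ∩ FH={A,C} → {A} (+0)
site 3, node AFHM: AFH={A} ∪ M={C} → {A,C} (+1)
site 4, node FH: F={A} ∪ H={T} → {A,T} (+1)
site 4, node AFH: A={A} ∩ FH={A,T} → {A} (+0)
site 4, node AFHM: AFH={A} ∩ M={A} → {A} (+0)
site 5, node FH: F={T} ∩ H={T} → {T} (+0)
site 5, node AFH: A={A} ∪ FH={T} → {A,T} (+1)
site 5, node AFHM: AFH={A,T} ∩ M={A} → {A} (+0)
per-site changes: [2, 2, 2, 2, 1, 1]; total = 10

2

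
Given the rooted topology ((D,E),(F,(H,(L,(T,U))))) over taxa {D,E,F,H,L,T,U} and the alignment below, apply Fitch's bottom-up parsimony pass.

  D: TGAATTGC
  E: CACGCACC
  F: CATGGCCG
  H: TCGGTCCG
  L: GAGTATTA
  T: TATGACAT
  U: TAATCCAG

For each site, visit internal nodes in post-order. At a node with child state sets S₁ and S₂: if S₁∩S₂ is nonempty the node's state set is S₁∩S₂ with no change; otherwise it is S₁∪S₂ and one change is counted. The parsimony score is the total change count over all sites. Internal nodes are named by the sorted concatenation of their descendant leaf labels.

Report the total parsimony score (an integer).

site 0, node DE: D={T} ∪ E={C} → {C,T} (+1)
site 0, node TU: T={T} ∩ U={T} → {T} (+0)
site 0, node LTU: L={G} ∪ TU={T} → {G,T} (+1)
site 0, node HLTU: H={T} ∩ LTU={G,T} → {T} (+0)
site 0, node FHLTU: F={C} ∪ HLTU={T} → {C,T} (+1)
site 0, node DEFHLTU: DE={C,T} ∩ FHLTU={C,T} → {C,T} (+0)
site 1, node DE: D={G} ∪ E={A} → {A,G} (+1)
site 1, node TU: T={A} ∩ U={A} → {A} (+0)
site 1, node LTU: L={A} ∩ TU={A} → {A} (+0)
site 1, node HLTU: H={C} ∪ LTU={A} → {A,C} (+1)
site 1, node FHLTU: F={A} ∩ HLTU={A,C} → {A} (+0)
site 1, node DEFHLTU: DE={A,G} ∩ FHLTU={A} → {A} (+0)
site 2, node DE: D={A} ∪ E={C} → {A,C} (+1)
site 2, node TU: T={T} ∪ U={A} → {A,T} (+1)
site 2, node LTU: L={G} ∪ TU={A,T} → {A,G,T} (+1)
site 2, node HLTU: H={G} ∩ LTU={A,G,T} → {G} (+0)
site 2, node FHLTU: F={T} ∪ HLTU={G} → {G,T} (+1)
site 2, node DEFHLTU: DE={A,C} ∪ FHLTU={G,T} → {A,C,G,T} (+1)
site 3, node DE: D={A} ∪ E={G} → {A,G} (+1)
site 3, node TU: T={G} ∪ U={T} → {G,T} (+1)
site 3, node LTU: L={T} ∩ TU={G,T} → {T} (+0)
site 3, node HLTU: H={G} ∪ LTU={T} → {G,T} (+1)
site 3, node FHLTU: F={G} ∩ HLTU={G,T} → {G} (+0)
site 3, node DEFHLTU: DE={A,G} ∩ FHLTU={G} → {G} (+0)
site 4, node DE: D={T} ∪ E={C} → {C,T} (+1)
site 4, node TU: T={A} ∪ U={C} → {A,C} (+1)
site 4, node LTU: L={A} ∩ TU={A,C} → {A} (+0)
site 4, node HLTU: H={T} ∪ LTU={A} → {A,T} (+1)
site 4, node FHLTU: F={G} ∪ HLTU={A,T} → {A,G,T} (+1)
site 4, node DEFHLTU: DE={C,T} ∩ FHLTU={A,G,T} → {T} (+0)
site 5, node DE: D={T} ∪ E={A} → {A,T} (+1)
site 5, node TU: T={C} ∩ U={C} → {C} (+0)
site 5, node LTU: L={T} ∪ TU={C} → {C,T} (+1)
site 5, node HLTU: H={C} ∩ LTU={C,T} → {C} (+0)
site 5, node FHLTU: F={C} ∩ HLTU={C} → {C} (+0)
site 5, node DEFHLTU: DE={A,T} ∪ FHLTU={C} → {A,C,T} (+1)
site 6, node DE: D={G} ∪ E={C} → {C,G} (+1)
site 6, node TU: T={A} ∩ U={A} → {A} (+0)
site 6, node LTU: L={T} ∪ TU={A} → {A,T} (+1)
site 6, node HLTU: H={C} ∪ LTU={A,T} → {A,C,T} (+1)
site 6, node FHLTU: F={C} ∩ HLTU={A,C,T} → {C} (+0)
site 6, node DEFHLTU: DE={C,G} ∩ FHLTU={C} → {C} (+0)
site 7, node DE: D={C} ∩ E={C} → {C} (+0)
site 7, node TU: T={T} ∪ U={G} → {G,T} (+1)
site 7, node LTU: L={A} ∪ TU={G,T} → {A,G,T} (+1)
site 7, node HLTU: H={G} ∩ LTU={A,G,T} → {G} (+0)
site 7, node FHLTU: F={G} ∩ HLTU={G} → {G} (+0)
site 7, node DEFHLTU: DE={C} ∪ FHLTU={G} → {C,G} (+1)
per-site changes: [3, 2, 5, 3, 4, 3, 3, 3]; total = 26

26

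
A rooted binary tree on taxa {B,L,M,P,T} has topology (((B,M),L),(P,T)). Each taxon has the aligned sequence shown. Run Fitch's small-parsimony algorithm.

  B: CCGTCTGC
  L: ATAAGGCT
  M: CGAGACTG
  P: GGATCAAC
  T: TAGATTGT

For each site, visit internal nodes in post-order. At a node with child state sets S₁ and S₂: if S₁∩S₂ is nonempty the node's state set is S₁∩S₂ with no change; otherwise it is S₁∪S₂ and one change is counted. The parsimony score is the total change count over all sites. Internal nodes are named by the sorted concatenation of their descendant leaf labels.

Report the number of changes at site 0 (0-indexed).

3

[col 0] BM: children B:{C}, M:{C} ∩→ {C}; cost 0
[col 0] BLM: children BM:{C}, L:{A} ∪→ {A,C}; cost 1
[col 0] PT: children P:{G}, T:{T} ∪→ {G,T}; cost 1
[col 0] BLMPT: children BLM:{A,C}, PT:{G,T} ∪→ {A,C,G,T}; cost 1
[col 1] BM: children B:{C}, M:{G} ∪→ {C,G}; cost 1
[col 1] BLM: children BM:{C,G}, L:{T} ∪→ {C,G,T}; cost 1
[col 1] PT: children P:{G}, T:{A} ∪→ {A,G}; cost 1
[col 1] BLMPT: children BLM:{C,G,T}, PT:{A,G} ∩→ {G}; cost 0
[col 2] BM: children B:{G}, M:{A} ∪→ {A,G}; cost 1
[col 2] BLM: children BM:{A,G}, L:{A} ∩→ {A}; cost 0
[col 2] PT: children P:{A}, T:{G} ∪→ {A,G}; cost 1
[col 2] BLMPT: children BLM:{A}, PT:{A,G} ∩→ {A}; cost 0
[col 3] BM: children B:{T}, M:{G} ∪→ {G,T}; cost 1
[col 3] BLM: children BM:{G,T}, L:{A} ∪→ {A,G,T}; cost 1
[col 3] PT: children P:{T}, T:{A} ∪→ {A,T}; cost 1
[col 3] BLMPT: children BLM:{A,G,T}, PT:{A,T} ∩→ {A,T}; cost 0
[col 4] BM: children B:{C}, M:{A} ∪→ {A,C}; cost 1
[col 4] BLM: children BM:{A,C}, L:{G} ∪→ {A,C,G}; cost 1
[col 4] PT: children P:{C}, T:{T} ∪→ {C,T}; cost 1
[col 4] BLMPT: children BLM:{A,C,G}, PT:{C,T} ∩→ {C}; cost 0
[col 5] BM: children B:{T}, M:{C} ∪→ {C,T}; cost 1
[col 5] BLM: children BM:{C,T}, L:{G} ∪→ {C,G,T}; cost 1
[col 5] PT: children P:{A}, T:{T} ∪→ {A,T}; cost 1
[col 5] BLMPT: children BLM:{C,G,T}, PT:{A,T} ∩→ {T}; cost 0
[col 6] BM: children B:{G}, M:{T} ∪→ {G,T}; cost 1
[col 6] BLM: children BM:{G,T}, L:{C} ∪→ {C,G,T}; cost 1
[col 6] PT: children P:{A}, T:{G} ∪→ {A,G}; cost 1
[col 6] BLMPT: children BLM:{C,G,T}, PT:{A,G} ∩→ {G}; cost 0
[col 7] BM: children B:{C}, M:{G} ∪→ {C,G}; cost 1
[col 7] BLM: children BM:{C,G}, L:{T} ∪→ {C,G,T}; cost 1
[col 7] PT: children P:{C}, T:{T} ∪→ {C,T}; cost 1
[col 7] BLMPT: children BLM:{C,G,T}, PT:{C,T} ∩→ {C,T}; cost 0
per-site changes: [3, 3, 2, 3, 3, 3, 3, 3]; total = 23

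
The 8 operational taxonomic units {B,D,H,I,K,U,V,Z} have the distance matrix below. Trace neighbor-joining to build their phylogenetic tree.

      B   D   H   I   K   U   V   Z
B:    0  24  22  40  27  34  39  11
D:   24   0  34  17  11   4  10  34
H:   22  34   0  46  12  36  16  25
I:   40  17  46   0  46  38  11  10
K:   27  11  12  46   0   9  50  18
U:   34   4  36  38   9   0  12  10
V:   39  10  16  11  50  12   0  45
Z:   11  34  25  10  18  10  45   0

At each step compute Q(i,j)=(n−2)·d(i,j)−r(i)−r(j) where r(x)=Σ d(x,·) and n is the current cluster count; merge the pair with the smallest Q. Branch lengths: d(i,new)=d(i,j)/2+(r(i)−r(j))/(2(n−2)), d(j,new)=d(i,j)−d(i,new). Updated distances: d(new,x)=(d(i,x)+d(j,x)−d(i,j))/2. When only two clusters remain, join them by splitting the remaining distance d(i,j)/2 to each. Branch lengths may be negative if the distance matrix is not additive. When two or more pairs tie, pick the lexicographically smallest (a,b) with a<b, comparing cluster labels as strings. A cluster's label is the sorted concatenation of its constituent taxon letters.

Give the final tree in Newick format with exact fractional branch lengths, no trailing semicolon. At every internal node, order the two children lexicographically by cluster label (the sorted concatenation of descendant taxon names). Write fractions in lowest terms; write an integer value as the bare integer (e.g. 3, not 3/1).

((((B:103/12,Z:29/12):95/16,((D:7/20,(I:91/12,V:41/12):153/20):79/16,U:45/16):127/16):89/16,H:10):1,K:1)

iteration 1: select I,V (d=11, Q=-325); attach at lengths (91/12, 41/12); label the merged cluster IV
  updated: d(B,IV)=34, d(D,IV)=8, d(H,IV)=51/2, d(IV,K)=85/2, d(IV,U)=39/2, d(IV,Z)=22
iteration 2: select D,IV (d=8, Q=-453/2); attach at lengths (7/20, 153/20); label the merged cluster DIV
  updated: d(B,DIV)=25, d(DIV,H)=103/4, d(DIV,K)=91/4, d(DIV,U)=31/4, d(DIV,Z)=24
iteration 3: select DIV,U (d=31/4, Q=-171); attach at lengths (79/16, 45/16); label the merged cluster DIUV
  updated: d(B,DIUV)=205/8, d(DIUV,H)=27, d(DIUV,K)=12, d(DIUV,Z)=105/8
iteration 4: select B,Z (d=11, Q=-479/4); attach at lengths (103/12, 29/12); label the merged cluster BZ
  updated: d(BZ,DIUV)=111/8, d(BZ,H)=18, d(BZ,K)=17
iteration 5: select BZ,DIUV (d=111/8, Q=-74); attach at lengths (95/16, 127/16); label the merged cluster BDIUVZ
  updated: d(BDIUVZ,H)=249/16, d(BDIUVZ,K)=121/16
iteration 6: select BDIUVZ,H (d=249/16, Q=-281/8); attach at lengths (89/16, 10); label the merged cluster BDHIUVZ
  updated: d(BDHIUVZ,K)=2
iteration 7: select BDHIUVZ,K (d=2); attach at lengths (1, 1); label the merged cluster BDHIKUVZ
final tree: ((((B:103/12,Z:29/12):95/16,((D:7/20,(I:91/12,V:41/12):153/20):79/16,U:45/16):127/16):89/16,H:10):1,K:1)
total length: 1107/16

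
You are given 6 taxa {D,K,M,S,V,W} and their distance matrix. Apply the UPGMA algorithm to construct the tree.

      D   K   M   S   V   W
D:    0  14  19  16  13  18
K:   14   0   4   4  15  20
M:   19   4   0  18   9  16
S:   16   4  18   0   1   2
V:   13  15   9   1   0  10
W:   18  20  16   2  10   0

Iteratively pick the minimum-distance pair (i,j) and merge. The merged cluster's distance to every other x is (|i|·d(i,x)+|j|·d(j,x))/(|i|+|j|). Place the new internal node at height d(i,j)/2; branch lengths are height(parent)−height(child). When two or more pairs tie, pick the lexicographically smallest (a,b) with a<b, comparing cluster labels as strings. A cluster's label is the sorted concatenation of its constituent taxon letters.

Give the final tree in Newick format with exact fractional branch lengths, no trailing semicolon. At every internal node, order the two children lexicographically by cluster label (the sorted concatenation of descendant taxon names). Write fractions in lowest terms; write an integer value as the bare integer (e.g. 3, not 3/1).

step 1: merge (S,V) at d=1; branch lengths S→1/2, V→1/2; new cluster SV
  updated: d(D,SV)=29/2, d(K,SV)=19/2, d(M,SV)=27/2, d(SV,W)=6
step 2: merge (K,M) at d=4; branch lengths K→2, M→2; new cluster KM
  updated: d(D,KM)=33/2, d(KM,SV)=23/2, d(KM,W)=18
step 3: merge (SV,W) at d=6; branch lengths SV→5/2, W→3; new cluster SVW
  updated: d(D,SVW)=47/3, d(KM,SVW)=41/3
step 4: merge (KM,SVW) at d=41/3; branch lengths KM→29/6, SVW→23/6; new cluster KMSVW
  updated: d(D,KMSVW)=16
step 5: merge (D,KMSVW) at d=16; branch lengths D→8, KMSVW→7/6; new cluster DKMSVW
final tree: (D:8,((K:2,M:2):29/6,((S:1/2,V:1/2):5/2,W:3):23/6):7/6)
total length: 85/3

(D:8,((K:2,M:2):29/6,((S:1/2,V:1/2):5/2,W:3):23/6):7/6)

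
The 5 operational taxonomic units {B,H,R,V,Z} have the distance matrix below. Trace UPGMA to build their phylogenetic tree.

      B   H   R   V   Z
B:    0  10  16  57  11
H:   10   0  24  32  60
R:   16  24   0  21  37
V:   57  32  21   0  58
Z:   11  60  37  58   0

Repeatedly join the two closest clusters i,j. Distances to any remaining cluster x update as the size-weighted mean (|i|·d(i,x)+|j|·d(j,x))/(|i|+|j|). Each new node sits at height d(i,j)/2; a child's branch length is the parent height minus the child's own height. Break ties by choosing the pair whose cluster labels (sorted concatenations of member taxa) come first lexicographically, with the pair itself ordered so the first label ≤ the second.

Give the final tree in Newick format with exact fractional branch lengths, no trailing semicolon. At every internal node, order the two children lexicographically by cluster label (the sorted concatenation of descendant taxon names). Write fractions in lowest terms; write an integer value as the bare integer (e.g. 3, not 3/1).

iteration 1: select B,H (d=10); attach at lengths (5, 5); label the merged cluster BH
  updated: d(BH,R)=20, d(BH,V)=89/2, d(BH,Z)=71/2
iteration 2: select BH,R (d=20); attach at lengths (5, 10); label the merged cluster BHR
  updated: d(BHR,V)=110/3, d(BHR,Z)=36
iteration 3: select BHR,Z (d=36); attach at lengths (8, 18); label the merged cluster BHRZ
  updated: d(BHRZ,V)=42
iteration 4: select BHRZ,V (d=42); attach at lengths (3, 21); label the merged cluster BHRVZ
final tree: ((((B:5,H:5):5,R:10):8,Z:18):3,V:21)
total length: 75

((((B:5,H:5):5,R:10):8,Z:18):3,V:21)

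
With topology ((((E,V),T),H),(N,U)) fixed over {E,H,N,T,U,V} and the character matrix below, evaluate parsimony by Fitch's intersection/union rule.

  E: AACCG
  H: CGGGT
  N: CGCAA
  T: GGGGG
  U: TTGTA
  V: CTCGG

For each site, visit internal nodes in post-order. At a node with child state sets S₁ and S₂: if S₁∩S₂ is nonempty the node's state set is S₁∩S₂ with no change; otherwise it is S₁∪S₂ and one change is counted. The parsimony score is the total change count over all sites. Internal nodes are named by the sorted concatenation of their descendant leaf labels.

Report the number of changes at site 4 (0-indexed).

2

EV@0: {A} ∪ {C} = {A,C} (union, +1)
ETV@0: {A,C} ∪ {G} = {A,C,G} (union, +1)
EHTV@0: {A,C,G} ∩ {C} = {C} (intersection, +0)
NU@0: {C} ∪ {T} = {C,T} (union, +1)
EHNTUV@0: {C} ∩ {C,T} = {C} (intersection, +0)
EV@1: {A} ∪ {T} = {A,T} (union, +1)
ETV@1: {A,T} ∪ {G} = {A,G,T} (union, +1)
EHTV@1: {A,G,T} ∩ {G} = {G} (intersection, +0)
NU@1: {G} ∪ {T} = {G,T} (union, +1)
EHNTUV@1: {G} ∩ {G,T} = {G} (intersection, +0)
EV@2: {C} ∩ {C} = {C} (intersection, +0)
ETV@2: {C} ∪ {G} = {C,G} (union, +1)
EHTV@2: {C,G} ∩ {G} = {G} (intersection, +0)
NU@2: {C} ∪ {G} = {C,G} (union, +1)
EHNTUV@2: {G} ∩ {C,G} = {G} (intersection, +0)
EV@3: {C} ∪ {G} = {C,G} (union, +1)
ETV@3: {C,G} ∩ {G} = {G} (intersection, +0)
EHTV@3: {G} ∩ {G} = {G} (intersection, +0)
NU@3: {A} ∪ {T} = {A,T} (union, +1)
EHNTUV@3: {G} ∪ {A,T} = {A,G,T} (union, +1)
EV@4: {G} ∩ {G} = {G} (intersection, +0)
ETV@4: {G} ∩ {G} = {G} (intersection, +0)
EHTV@4: {G} ∪ {T} = {G,T} (union, +1)
NU@4: {A} ∩ {A} = {A} (intersection, +0)
EHNTUV@4: {G,T} ∪ {A} = {A,G,T} (union, +1)
per-site changes: [3, 3, 2, 3, 2]; total = 13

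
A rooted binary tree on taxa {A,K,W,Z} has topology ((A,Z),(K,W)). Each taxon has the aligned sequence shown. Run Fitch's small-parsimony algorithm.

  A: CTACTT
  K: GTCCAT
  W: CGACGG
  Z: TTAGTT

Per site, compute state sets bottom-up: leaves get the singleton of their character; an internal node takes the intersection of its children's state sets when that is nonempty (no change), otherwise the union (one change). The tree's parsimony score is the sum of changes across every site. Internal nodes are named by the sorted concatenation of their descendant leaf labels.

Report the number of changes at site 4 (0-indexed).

2

site 0, node AZ: A={C} ∪ Z={T} → {C,T} (+1)
site 0, node KW: K={G} ∪ W={C} → {C,G} (+1)
site 0, node AKWZ: AZ={C,T} ∩ KW={C,G} → {C} (+0)
site 1, node AZ: A={T} ∩ Z={T} → {T} (+0)
site 1, node KW: K={T} ∪ W={G} → {G,T} (+1)
site 1, node AKWZ: AZ={T} ∩ KW={G,T} → {T} (+0)
site 2, node AZ: A={A} ∩ Z={A} → {A} (+0)
site 2, node KW: K={C} ∪ W={A} → {A,C} (+1)
site 2, node AKWZ: AZ={A} ∩ KW={A,C} → {A} (+0)
site 3, node AZ: A={C} ∪ Z={G} → {C,G} (+1)
site 3, node KW: K={C} ∩ W={C} → {C} (+0)
site 3, node AKWZ: AZ={C,G} ∩ KW={C} → {C} (+0)
site 4, node AZ: A={T} ∩ Z={T} → {T} (+0)
site 4, node KW: K={A} ∪ W={G} → {A,G} (+1)
site 4, node AKWZ: AZ={T} ∪ KW={A,G} → {A,G,T} (+1)
site 5, node AZ: A={T} ∩ Z={T} → {T} (+0)
site 5, node KW: K={T} ∪ W={G} → {G,T} (+1)
site 5, node AKWZ: AZ={T} ∩ KW={G,T} → {T} (+0)
per-site changes: [2, 1, 1, 1, 2, 1]; total = 8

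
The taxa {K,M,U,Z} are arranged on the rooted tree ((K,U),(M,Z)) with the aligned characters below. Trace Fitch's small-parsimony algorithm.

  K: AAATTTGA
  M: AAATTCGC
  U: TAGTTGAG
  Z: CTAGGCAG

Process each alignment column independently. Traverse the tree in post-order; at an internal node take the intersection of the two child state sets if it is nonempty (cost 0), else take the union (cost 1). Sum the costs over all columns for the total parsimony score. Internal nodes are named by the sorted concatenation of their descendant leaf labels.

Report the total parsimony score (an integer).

12

site 0, node KU: K={A} ∪ U={T} → {A,T} (+1)
site 0, node MZ: M={A} ∪ Z={C} → {A,C} (+1)
site 0, node KMUZ: KU={A,T} ∩ MZ={A,C} → {A} (+0)
site 1, node KU: K={A} ∩ U={A} → {A} (+0)
site 1, node MZ: M={A} ∪ Z={T} → {A,T} (+1)
site 1, node KMUZ: KU={A} ∩ MZ={A,T} → {A} (+0)
site 2, node KU: K={A} ∪ U={G} → {A,G} (+1)
site 2, node MZ: M={A} ∩ Z={A} → {A} (+0)
site 2, node KMUZ: KU={A,G} ∩ MZ={A} → {A} (+0)
site 3, node KU: K={T} ∩ U={T} → {T} (+0)
site 3, node MZ: M={T} ∪ Z={G} → {G,T} (+1)
site 3, node KMUZ: KU={T} ∩ MZ={G,T} → {T} (+0)
site 4, node KU: K={T} ∩ U={T} → {T} (+0)
site 4, node MZ: M={T} ∪ Z={G} → {G,T} (+1)
site 4, node KMUZ: KU={T} ∩ MZ={G,T} → {T} (+0)
site 5, node KU: K={T} ∪ U={G} → {G,T} (+1)
site 5, node MZ: M={C} ∩ Z={C} → {C} (+0)
site 5, node KMUZ: KU={G,T} ∪ MZ={C} → {C,G,T} (+1)
site 6, node KU: K={G} ∪ U={A} → {A,G} (+1)
site 6, node MZ: M={G} ∪ Z={A} → {A,G} (+1)
site 6, node KMUZ: KU={A,G} ∩ MZ={A,G} → {A,G} (+0)
site 7, node KU: K={A} ∪ U={G} → {A,G} (+1)
site 7, node MZ: M={C} ∪ Z={G} → {C,G} (+1)
site 7, node KMUZ: KU={A,G} ∩ MZ={C,G} → {G} (+0)
per-site changes: [2, 1, 1, 1, 1, 2, 2, 2]; total = 12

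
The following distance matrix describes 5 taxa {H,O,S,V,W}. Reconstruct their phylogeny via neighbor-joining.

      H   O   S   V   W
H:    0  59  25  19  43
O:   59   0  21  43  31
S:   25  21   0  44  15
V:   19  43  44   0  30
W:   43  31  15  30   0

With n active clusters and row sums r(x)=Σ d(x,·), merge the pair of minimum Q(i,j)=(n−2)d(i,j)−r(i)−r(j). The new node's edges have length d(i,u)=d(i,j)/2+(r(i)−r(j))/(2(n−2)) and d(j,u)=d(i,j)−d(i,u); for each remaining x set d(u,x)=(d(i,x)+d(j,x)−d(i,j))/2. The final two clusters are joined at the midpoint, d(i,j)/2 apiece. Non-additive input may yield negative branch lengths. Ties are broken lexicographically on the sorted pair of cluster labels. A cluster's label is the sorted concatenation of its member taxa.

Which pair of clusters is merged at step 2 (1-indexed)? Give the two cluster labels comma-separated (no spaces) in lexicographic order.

step 1: merge (H,V) at d=19, Q=-225; branch lengths H→67/6, V→47/6; new cluster HV
  updated: d(HV,O)=83/2, d(HV,S)=25, d(HV,W)=27
step 2: merge (HV,W) at d=27, Q=-225/2; branch lengths HV→149/8, W→67/8; new cluster HVW
  updated: d(HVW,O)=91/4, d(HVW,S)=13/2
step 3: merge (HVW,O) at d=91/4, Q=-201/4; branch lengths HVW→33/8, O→149/8; new cluster HOVW
  updated: d(HOVW,S)=19/8
step 4: merge (HOVW,S) at d=19/8; branch lengths HOVW→19/16, S→19/16; new cluster HOSVW
final tree: ((((H:67/6,V:47/6):149/8,W:67/8):33/8,O:149/8):19/16,S:19/16)
total length: 569/8

HV,W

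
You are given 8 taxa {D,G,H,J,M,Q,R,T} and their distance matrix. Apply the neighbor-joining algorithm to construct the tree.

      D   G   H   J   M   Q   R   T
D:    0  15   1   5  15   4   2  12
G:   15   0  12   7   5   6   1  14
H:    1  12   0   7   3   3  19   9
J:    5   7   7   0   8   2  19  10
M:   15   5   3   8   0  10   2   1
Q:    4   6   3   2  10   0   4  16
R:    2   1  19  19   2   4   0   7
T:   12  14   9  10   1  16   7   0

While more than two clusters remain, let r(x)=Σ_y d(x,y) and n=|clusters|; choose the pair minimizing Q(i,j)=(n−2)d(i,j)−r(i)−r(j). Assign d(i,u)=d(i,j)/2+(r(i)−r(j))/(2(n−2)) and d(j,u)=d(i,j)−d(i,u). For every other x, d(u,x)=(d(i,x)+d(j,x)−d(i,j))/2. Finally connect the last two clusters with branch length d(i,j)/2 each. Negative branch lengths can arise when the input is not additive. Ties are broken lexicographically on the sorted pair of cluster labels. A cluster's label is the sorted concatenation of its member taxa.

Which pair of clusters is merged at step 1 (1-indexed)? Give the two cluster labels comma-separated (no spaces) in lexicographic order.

G,R

step 1: merge (G,R) at d=1, Q=-108; branch lengths G→1, R→0; new cluster GR
  updated: d(D,GR)=8, d(GR,H)=15, d(GR,J)=25/2, d(GR,M)=3, d(GR,Q)=9/2, d(GR,T)=10
step 2: merge (M,T) at d=1, Q=-93; branch lengths M→-13/10, T→23/10; new cluster MT
  updated: d(D,MT)=13, d(GR,MT)=6, d(H,MT)=11/2, d(J,MT)=17/2, d(MT,Q)=25/2
step 3: merge (GR,MT) at d=6, Q=-135/2; branch lengths GR→49/16, MT→47/16; new cluster GMRT
  updated: d(D,GMRT)=15/2, d(GMRT,H)=29/4, d(GMRT,J)=15/2, d(GMRT,Q)=11/2
step 4: merge (D,H) at d=1, Q=-131/4; branch lengths D→3/8, H→5/8; new cluster DH
  updated: d(DH,GMRT)=55/8, d(DH,J)=11/2, d(DH,Q)=3
step 5: merge (DH,GMRT) at d=55/8, Q=-43/2; branch lengths DH→37/16, GMRT→73/16; new cluster DGHMRT
  updated: d(DGHMRT,J)=49/16, d(DGHMRT,Q)=13/16
step 6: merge (DGHMRT,J) at d=49/16, Q=-47/8; branch lengths DGHMRT→15/16, J→17/8; new cluster DGHJMRT
  updated: d(DGHJMRT,Q)=-1/8
step 7: merge (DGHJMRT,Q) at d=-1/8; branch lengths DGHJMRT→-1/16, Q→-1/16; new cluster DGHJMQRT
final tree: ((((D:3/8,H:5/8):37/16,((G:1,R:0):49/16,(M:-13/10,T:23/10):47/16):73/16):15/16,J:17/8):-1/16,Q:-1/16)
total length: 301/16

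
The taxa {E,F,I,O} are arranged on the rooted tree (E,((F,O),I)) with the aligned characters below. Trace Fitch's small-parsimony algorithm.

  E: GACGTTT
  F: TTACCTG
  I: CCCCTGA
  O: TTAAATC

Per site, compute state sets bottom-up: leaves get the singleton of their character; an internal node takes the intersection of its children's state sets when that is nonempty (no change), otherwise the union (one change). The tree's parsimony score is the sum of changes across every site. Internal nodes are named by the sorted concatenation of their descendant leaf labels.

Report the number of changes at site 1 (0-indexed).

[col 0] FO: children F:{T}, O:{T} ∩→ {T}; cost 0
[col 0] FIO: children FO:{T}, I:{C} ∪→ {C,T}; cost 1
[col 0] EFIO: children E:{G}, FIO:{C,T} ∪→ {C,G,T}; cost 1
[col 1] FO: children F:{T}, O:{T} ∩→ {T}; cost 0
[col 1] FIO: children FO:{T}, I:{C} ∪→ {C,T}; cost 1
[col 1] EFIO: children E:{A}, FIO:{C,T} ∪→ {A,C,T}; cost 1
[col 2] FO: children F:{A}, O:{A} ∩→ {A}; cost 0
[col 2] FIO: children FO:{A}, I:{C} ∪→ {A,C}; cost 1
[col 2] EFIO: children E:{C}, FIO:{A,C} ∩→ {C}; cost 0
[col 3] FO: children F:{C}, O:{A} ∪→ {A,C}; cost 1
[col 3] FIO: children FO:{A,C}, I:{C} ∩→ {C}; cost 0
[col 3] EFIO: children E:{G}, FIO:{C} ∪→ {C,G}; cost 1
[col 4] FO: children F:{C}, O:{A} ∪→ {A,C}; cost 1
[col 4] FIO: children FO:{A,C}, I:{T} ∪→ {A,C,T}; cost 1
[col 4] EFIO: children E:{T}, FIO:{A,C,T} ∩→ {T}; cost 0
[col 5] FO: children F:{T}, O:{T} ∩→ {T}; cost 0
[col 5] FIO: children FO:{T}, I:{G} ∪→ {G,T}; cost 1
[col 5] EFIO: children E:{T}, FIO:{G,T} ∩→ {T}; cost 0
[col 6] FO: children F:{G}, O:{C} ∪→ {C,G}; cost 1
[col 6] FIO: children FO:{C,G}, I:{A} ∪→ {A,C,G}; cost 1
[col 6] EFIO: children E:{T}, FIO:{A,C,G} ∪→ {A,C,G,T}; cost 1
per-site changes: [2, 2, 1, 2, 2, 1, 3]; total = 13

2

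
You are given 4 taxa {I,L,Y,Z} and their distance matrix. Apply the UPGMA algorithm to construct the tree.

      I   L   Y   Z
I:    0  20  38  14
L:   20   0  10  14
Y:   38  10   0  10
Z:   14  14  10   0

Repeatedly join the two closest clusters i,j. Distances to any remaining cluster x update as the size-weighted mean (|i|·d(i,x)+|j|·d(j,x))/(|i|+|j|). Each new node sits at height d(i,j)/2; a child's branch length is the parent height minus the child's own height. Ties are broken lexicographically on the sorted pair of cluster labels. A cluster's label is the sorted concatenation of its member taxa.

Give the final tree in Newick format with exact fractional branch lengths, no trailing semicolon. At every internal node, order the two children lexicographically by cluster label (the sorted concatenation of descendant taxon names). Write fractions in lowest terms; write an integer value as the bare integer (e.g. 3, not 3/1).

(I:12,((L:5,Y:5):1,Z:6):6)

step 1: merge (L,Y) at d=10; branch lengths L→5, Y→5; new cluster LY
  updated: d(I,LY)=29, d(LY,Z)=12
step 2: merge (LY,Z) at d=12; branch lengths LY→1, Z→6; new cluster LYZ
  updated: d(I,LYZ)=24
step 3: merge (I,LYZ) at d=24; branch lengths I→12, LYZ→6; new cluster ILYZ
final tree: (I:12,((L:5,Y:5):1,Z:6):6)
total length: 35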